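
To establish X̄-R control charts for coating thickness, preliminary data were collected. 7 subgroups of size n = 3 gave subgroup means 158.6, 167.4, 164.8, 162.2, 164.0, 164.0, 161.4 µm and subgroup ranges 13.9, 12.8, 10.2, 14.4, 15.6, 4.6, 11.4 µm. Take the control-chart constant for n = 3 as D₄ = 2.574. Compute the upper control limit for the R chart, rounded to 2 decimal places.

R̄ = (13.9 + 12.8 + 10.2 + 14.4 + 15.6 + 4.6 + 11.4) / 7 = 82.9000 / 7 = 11.8429
UCL_R = D₄·R̄ = 2.574 × 11.8429 = 30.4835

30.48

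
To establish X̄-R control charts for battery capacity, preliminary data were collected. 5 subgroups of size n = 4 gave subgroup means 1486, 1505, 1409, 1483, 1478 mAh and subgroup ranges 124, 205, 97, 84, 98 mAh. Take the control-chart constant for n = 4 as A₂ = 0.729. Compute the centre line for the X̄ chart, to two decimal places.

1472.20

X̄̄ = (1486 + 1505 + 1409 + 1483 + 1478) / 5 = 7361.0000 / 5 = 1472.2000
CL = X̄̄ = 1472.2000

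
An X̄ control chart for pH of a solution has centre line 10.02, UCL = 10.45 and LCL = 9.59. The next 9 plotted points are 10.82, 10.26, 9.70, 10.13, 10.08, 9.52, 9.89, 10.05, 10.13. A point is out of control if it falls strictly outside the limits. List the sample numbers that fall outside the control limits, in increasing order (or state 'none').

Compare each point to [9.59, 10.45]: sample 1 = 10.82 > UCL; sample 6 = 9.52 < LCL.

1, 6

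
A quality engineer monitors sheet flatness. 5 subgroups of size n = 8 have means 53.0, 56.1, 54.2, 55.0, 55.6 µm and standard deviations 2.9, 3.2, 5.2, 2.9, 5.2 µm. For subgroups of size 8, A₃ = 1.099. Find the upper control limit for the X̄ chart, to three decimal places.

X̄̄ = (53.0 + 56.1 + 54.2 + 55.0 + 55.6) / 5 = 54.7800
s̄ = (2.9 + 3.2 + 5.2 + 2.9 + 5.2) / 5 = 3.8800
UCL = X̄̄ + A₃·s̄ = 54.7800 + 1.099 × 3.8800 = 59.0441

59.044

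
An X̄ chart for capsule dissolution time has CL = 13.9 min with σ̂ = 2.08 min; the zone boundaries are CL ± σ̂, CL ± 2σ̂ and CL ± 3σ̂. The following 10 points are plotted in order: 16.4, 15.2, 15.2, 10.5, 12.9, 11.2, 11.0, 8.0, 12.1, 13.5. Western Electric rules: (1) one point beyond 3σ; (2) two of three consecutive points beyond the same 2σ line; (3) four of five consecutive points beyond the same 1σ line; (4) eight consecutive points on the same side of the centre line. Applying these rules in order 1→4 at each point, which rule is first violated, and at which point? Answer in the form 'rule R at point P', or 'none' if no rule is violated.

Zone of each point (C = within 1σ̂, B = 1σ̂–2σ̂, A = 2σ̂–3σ̂, * = beyond 3σ̂; sign = side of CL): 1:+B, 2:+C, 3:+C, 4:-B, 5:-C, 6:-B, 7:-B, 8:-A, 9:-C, 10:-C
Rule 3 (four of five consecutive points beyond the same 1σ limit) is satisfied at point 8.

rule 3 at point 8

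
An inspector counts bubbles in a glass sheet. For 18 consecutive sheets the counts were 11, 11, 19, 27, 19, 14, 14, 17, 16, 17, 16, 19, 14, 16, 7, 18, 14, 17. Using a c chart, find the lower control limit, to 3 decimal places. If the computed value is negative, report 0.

3.931

c̄ = (11 + 11 + 19 + 27 + 19 + 14 + 14 + 17 + 16 + 17 + 16 + 19 + 14 + 16 + 7 + 18 + 14 + 17) / 18 = 286 / 18 = 15.8889
LCL = c̄ − 3√c̄ = 15.8889 − 3 × 3.9861 = 3.9306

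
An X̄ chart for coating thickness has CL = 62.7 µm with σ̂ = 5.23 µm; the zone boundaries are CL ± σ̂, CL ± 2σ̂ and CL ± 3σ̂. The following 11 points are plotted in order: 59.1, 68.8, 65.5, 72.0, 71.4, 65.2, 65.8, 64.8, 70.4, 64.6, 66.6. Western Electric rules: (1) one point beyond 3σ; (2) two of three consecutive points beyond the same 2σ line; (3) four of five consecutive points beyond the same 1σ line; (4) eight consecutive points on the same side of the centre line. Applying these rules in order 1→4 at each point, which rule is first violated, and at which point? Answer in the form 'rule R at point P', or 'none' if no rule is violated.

Zone of each point (C = within 1σ̂, B = 1σ̂–2σ̂, A = 2σ̂–3σ̂, * = beyond 3σ̂; sign = side of CL): 1:-C, 2:+B, 3:+C, 4:+B, 5:+B, 6:+C, 7:+C, 8:+C, 9:+B, 10:+C, 11:+C
Rule 4 (eight consecutive points on the same side of the centre line) is satisfied at point 9.

rule 4 at point 9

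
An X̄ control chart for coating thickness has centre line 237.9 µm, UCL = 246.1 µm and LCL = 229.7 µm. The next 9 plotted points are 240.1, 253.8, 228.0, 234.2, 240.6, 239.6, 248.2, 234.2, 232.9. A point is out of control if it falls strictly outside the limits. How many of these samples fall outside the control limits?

Compare each point to [229.7, 246.1]: sample 2 = 253.8 > UCL; sample 3 = 228.0 < LCL; sample 7 = 248.2 > UCL.

3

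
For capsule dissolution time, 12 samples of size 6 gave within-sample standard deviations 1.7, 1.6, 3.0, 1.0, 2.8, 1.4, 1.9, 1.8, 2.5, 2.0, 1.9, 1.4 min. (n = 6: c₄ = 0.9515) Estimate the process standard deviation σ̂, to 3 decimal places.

s̄ = (1.7 + 1.6 + 3.0 + 1.0 + 2.8 + 1.4 + 1.9 + 1.8 + 2.5 + 2.0 + 1.9 + 1.4) / 12 = 1.9167
σ̂ = s̄ / c₄ = 1.9167 / 0.9515 = 2.0144

2.014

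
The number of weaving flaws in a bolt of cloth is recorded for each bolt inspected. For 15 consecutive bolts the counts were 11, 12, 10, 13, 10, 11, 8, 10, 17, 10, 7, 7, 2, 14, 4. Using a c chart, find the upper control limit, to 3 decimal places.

19.093

c̄ = (11 + 12 + 10 + 13 + 10 + 11 + 8 + 10 + 17 + 10 + 7 + 7 + 2 + 14 + 4) / 15 = 146 / 15 = 9.7333
UCL = c̄ + 3√c̄ = 9.7333 + 3 × √9.7333 = 9.7333 + 3 × 3.1198 = 19.0928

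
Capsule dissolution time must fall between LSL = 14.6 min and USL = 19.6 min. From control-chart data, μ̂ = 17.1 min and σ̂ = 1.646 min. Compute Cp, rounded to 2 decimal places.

0.51

Cp = (USL − LSL) / (6σ̂) = (19.6 − 14.6) / (6 × 1.646) = 5.0000 / 9.8760 = 0.5063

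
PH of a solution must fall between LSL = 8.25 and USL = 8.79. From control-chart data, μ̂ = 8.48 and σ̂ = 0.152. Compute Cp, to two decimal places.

0.59

Cp = (USL − LSL) / (6σ̂) = (8.79 − 8.25) / (6 × 0.152) = 0.5400 / 0.9120 = 0.5921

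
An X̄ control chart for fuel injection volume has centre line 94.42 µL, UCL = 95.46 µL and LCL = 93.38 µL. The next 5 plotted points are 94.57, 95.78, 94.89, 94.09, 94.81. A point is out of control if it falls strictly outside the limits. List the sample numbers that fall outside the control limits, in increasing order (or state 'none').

Compare each point to [93.38, 95.46]: sample 2 = 95.78 > UCL.

2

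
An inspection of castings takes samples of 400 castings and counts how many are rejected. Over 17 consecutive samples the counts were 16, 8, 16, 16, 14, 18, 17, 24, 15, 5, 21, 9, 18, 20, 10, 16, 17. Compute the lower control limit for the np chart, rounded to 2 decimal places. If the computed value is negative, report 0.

p̄ = Σdᵢ / (k·n) = 260 / (17 × 400) = 0.03824
LCL = np̄ − 3·√(np̄(1−p̄)) = 15.2941 − 3 × 3.8353 = 3.7883

3.79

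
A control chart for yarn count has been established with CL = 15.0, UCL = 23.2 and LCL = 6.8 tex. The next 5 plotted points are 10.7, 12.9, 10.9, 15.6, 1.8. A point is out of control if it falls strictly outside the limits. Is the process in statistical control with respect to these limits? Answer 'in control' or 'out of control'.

Compare each point to [6.8, 23.2]: sample 5 = 1.8 < LCL.

out of control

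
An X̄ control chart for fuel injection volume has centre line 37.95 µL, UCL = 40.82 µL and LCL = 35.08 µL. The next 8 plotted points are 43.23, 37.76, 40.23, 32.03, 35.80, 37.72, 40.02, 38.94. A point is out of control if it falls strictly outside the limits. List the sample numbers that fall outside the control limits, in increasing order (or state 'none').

1, 4

Compare each point to [35.08, 40.82]: sample 1 = 43.23 > UCL; sample 4 = 32.03 < LCL.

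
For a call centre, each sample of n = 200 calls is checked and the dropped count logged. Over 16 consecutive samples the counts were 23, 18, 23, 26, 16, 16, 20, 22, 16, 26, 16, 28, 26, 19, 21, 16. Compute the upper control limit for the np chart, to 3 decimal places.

p̄ = Σdᵢ / (k·n) = 332 / (16 × 200) = 0.10375
UCL = np̄ + 3·√(np̄(1−p̄)) = 20.7500 + 3 × √(20.7500×0.89625) = 20.7500 + 3 × 4.3124 = 33.6873

33.687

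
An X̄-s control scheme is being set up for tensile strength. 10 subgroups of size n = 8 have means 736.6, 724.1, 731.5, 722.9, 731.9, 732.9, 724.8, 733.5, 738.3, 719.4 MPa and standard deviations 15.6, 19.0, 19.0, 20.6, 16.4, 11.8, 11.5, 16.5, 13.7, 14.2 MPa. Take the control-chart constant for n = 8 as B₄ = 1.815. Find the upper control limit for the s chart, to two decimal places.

s̄ = (15.6 + 19.0 + 19.0 + 20.6 + 16.4 + 11.8 + 11.5 + 16.5 + 13.7 + 14.2) / 10 = 15.8300
UCL_s = B₄·s̄ = 1.815 × 15.8300 = 28.7315

28.73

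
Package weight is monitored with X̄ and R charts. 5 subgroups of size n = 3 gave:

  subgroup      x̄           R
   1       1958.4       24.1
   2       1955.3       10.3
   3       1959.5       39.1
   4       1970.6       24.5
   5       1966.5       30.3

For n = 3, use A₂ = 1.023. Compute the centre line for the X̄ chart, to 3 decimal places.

X̄̄ = (1958.4 + 1955.3 + 1959.5 + 1970.6 + 1966.5) / 5 = 9810.3000 / 5 = 1962.0600
CL = X̄̄ = 1962.0600

1962.060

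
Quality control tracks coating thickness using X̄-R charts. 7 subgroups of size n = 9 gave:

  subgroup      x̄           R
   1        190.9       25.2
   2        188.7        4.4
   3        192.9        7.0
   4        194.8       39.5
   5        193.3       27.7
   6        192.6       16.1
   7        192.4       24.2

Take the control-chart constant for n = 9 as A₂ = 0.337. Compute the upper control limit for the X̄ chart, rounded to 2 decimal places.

199.17

X̄̄ = (190.9 + 188.7 + 192.9 + 194.8 + 193.3 + 192.6 + 192.4) / 7 = 1345.6000 / 7 = 192.2286
R̄ = (25.2 + 4.4 + 7.0 + 39.5 + 27.7 + 16.1 + 24.2) / 7 = 144.1000 / 7 = 20.5857
UCL = X̄̄ + A₂·R̄ = 192.2286 + 0.337 × 20.5857 = 199.1660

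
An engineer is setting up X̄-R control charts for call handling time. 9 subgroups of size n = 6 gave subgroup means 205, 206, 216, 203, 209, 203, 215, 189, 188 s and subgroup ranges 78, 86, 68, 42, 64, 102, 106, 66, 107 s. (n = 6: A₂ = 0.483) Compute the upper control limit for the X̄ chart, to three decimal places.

242.364

X̄̄ = (205 + 206 + 216 + 203 + 209 + 203 + 215 + 189 + 188) / 9 = 1834.0000 / 9 = 203.7778
R̄ = (78 + 86 + 68 + 42 + 64 + 102 + 106 + 66 + 107) / 9 = 719.0000 / 9 = 79.8889
UCL = X̄̄ + A₂·R̄ = 203.7778 + 0.483 × 79.8889 = 242.3641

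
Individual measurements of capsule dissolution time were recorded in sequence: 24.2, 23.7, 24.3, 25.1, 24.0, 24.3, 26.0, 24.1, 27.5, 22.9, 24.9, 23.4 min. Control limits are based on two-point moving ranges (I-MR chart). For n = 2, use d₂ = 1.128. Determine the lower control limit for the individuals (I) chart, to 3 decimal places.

20.085

X̄ = (24.2 + 23.7 + 24.3 + 25.1 + 24.0 + 24.3 + 26.0 + 24.1 + 27.5 + 22.9 + 24.9 + 23.4) / 12 = 24.5333
Moving ranges: 0.5, 0.6, 0.8, 1.1, 0.3, 1.7, 1.9, 3.4, 4.6, 2.0, 1.5; M̄R̄ = 18.4000 / 11 = 1.6727
LCL = X̄ − 3·M̄R̄/d₂ = 24.5333 − 3 × 1.6727 / 1.128 = 20.0846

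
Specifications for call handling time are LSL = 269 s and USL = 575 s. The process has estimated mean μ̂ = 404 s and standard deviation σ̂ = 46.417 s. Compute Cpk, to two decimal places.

0.97

Cpu = (USL − μ̂) / (3σ̂) = (575 − 404) / (3 × 46.417) = 1.2280; Cpl = (μ̂ − LSL) / (3σ̂) = (404 − 269) / (3 × 46.417) = 0.9695; Cpk = min(Cpu, Cpl) = 0.9695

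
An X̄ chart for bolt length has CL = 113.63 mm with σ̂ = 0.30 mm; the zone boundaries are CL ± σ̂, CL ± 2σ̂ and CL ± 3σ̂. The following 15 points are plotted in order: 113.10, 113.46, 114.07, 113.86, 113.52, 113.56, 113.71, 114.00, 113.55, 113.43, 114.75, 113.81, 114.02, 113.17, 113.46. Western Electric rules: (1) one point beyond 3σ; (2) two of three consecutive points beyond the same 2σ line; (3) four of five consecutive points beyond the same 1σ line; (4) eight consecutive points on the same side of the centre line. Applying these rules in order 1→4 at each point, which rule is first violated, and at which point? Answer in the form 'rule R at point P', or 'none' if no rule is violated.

rule 1 at point 11

Zone of each point (C = within 1σ̂, B = 1σ̂–2σ̂, A = 2σ̂–3σ̂, * = beyond 3σ̂; sign = side of CL): 1:-B, 2:-C, 3:+B, 4:+C, 5:-C, 6:-C, 7:+C, 8:+B, 9:-C, 10:-C, 11:+*, 12:+C, 13:+B, 14:-B, 15:-C
Rule 1 (one point beyond the 3σ limits) is satisfied at point 11.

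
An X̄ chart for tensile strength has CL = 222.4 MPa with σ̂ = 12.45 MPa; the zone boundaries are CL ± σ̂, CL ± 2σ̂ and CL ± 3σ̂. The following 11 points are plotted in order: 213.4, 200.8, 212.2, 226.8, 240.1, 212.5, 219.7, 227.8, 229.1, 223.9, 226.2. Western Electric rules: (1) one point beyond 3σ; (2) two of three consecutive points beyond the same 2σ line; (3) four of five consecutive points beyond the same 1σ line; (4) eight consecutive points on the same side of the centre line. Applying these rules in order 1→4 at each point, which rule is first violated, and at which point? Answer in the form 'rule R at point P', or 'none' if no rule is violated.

none

Zone of each point (C = within 1σ̂, B = 1σ̂–2σ̂, A = 2σ̂–3σ̂, * = beyond 3σ̂; sign = side of CL): 1:-C, 2:-B, 3:-C, 4:+C, 5:+B, 6:-C, 7:-C, 8:+C, 9:+C, 10:+C, 11:+C
No rule fires across all 11 points.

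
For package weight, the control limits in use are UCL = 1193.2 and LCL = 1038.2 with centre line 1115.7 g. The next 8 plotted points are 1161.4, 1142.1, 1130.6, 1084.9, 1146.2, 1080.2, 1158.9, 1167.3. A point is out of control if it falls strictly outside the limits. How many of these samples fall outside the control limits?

0

All 8 points lie within [1038.2, 1193.2].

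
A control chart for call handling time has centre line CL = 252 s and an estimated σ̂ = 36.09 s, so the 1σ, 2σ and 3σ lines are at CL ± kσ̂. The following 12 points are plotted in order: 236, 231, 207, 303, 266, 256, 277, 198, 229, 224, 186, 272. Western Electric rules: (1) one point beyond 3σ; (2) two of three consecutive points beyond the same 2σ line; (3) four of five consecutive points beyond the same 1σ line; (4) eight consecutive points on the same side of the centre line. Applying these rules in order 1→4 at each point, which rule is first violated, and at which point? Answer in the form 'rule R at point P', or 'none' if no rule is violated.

none

Zone of each point (C = within 1σ̂, B = 1σ̂–2σ̂, A = 2σ̂–3σ̂, * = beyond 3σ̂; sign = side of CL): 1:-C, 2:-C, 3:-B, 4:+B, 5:+C, 6:+C, 7:+C, 8:-B, 9:-C, 10:-C, 11:-B, 12:+C
No rule fires across all 12 points.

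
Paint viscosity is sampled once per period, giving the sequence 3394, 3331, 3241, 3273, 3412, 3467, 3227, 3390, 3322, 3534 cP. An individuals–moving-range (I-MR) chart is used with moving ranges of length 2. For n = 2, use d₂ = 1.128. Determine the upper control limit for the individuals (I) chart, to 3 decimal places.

3672.930

X̄ = (3394 + 3331 + 3241 + 3273 + 3412 + 3467 + 3227 + 3390 + 3322 + 3534) / 10 = 3359.1000
Moving ranges: 63, 90, 32, 139, 55, 240, 163, 68, 212; M̄R̄ = 1062.0000 / 9 = 118.0000
UCL = X̄ + 3·M̄R̄/d₂ = 3359.1000 + 3 × 118.0000 / 1.128 = 3672.9298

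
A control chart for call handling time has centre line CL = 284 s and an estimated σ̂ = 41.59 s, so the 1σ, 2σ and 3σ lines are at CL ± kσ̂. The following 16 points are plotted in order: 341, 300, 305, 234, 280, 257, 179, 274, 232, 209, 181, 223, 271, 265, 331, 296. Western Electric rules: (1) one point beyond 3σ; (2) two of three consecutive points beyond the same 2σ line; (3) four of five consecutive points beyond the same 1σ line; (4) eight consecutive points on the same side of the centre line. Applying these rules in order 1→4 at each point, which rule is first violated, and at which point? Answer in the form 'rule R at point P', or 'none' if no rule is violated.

rule 3 at point 11

Zone of each point (C = within 1σ̂, B = 1σ̂–2σ̂, A = 2σ̂–3σ̂, * = beyond 3σ̂; sign = side of CL): 1:+B, 2:+C, 3:+C, 4:-B, 5:-C, 6:-C, 7:-A, 8:-C, 9:-B, 10:-B, 11:-A, 12:-B, 13:-C, 14:-C, 15:+B, 16:+C
Rule 3 (four of five consecutive points beyond the same 1σ limit) is satisfied at point 11.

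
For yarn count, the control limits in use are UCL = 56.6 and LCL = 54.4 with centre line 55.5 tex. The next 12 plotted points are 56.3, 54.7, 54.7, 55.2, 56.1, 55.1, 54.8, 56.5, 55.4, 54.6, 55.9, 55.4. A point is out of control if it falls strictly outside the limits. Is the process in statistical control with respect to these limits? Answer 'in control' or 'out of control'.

All 12 points lie within [54.4, 56.6].

in control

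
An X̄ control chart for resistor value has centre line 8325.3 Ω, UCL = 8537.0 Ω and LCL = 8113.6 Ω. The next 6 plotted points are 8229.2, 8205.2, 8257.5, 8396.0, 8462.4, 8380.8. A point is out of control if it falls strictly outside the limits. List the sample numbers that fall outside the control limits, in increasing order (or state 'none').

none

All 6 points lie within [8113.6, 8537.0].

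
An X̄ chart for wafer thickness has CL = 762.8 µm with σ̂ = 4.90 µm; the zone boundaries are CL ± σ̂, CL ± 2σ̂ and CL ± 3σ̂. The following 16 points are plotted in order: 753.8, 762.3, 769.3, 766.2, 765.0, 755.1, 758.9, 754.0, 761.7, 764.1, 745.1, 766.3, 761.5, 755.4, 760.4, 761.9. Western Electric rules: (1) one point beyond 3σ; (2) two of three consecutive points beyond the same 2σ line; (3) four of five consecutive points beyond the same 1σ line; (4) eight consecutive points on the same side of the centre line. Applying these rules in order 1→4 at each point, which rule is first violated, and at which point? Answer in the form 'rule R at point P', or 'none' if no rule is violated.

rule 1 at point 11

Zone of each point (C = within 1σ̂, B = 1σ̂–2σ̂, A = 2σ̂–3σ̂, * = beyond 3σ̂; sign = side of CL): 1:-B, 2:-C, 3:+B, 4:+C, 5:+C, 6:-B, 7:-C, 8:-B, 9:-C, 10:+C, 11:-*, 12:+C, 13:-C, 14:-B, 15:-C, 16:-C
Rule 1 (one point beyond the 3σ limits) is satisfied at point 11.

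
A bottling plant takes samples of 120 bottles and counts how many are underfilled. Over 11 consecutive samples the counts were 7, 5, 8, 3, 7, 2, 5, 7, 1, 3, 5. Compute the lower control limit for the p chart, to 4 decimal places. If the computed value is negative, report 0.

0.0000

p̄ = Σdᵢ / (k·n) = 53 / (11 × 120) = 0.04015
LCL = p̄ − 3·√(p̄(1−p̄)/n) = 0.04015 − 3 × 0.01792 = -0.01361 → 0 (negative, so LCL = 0)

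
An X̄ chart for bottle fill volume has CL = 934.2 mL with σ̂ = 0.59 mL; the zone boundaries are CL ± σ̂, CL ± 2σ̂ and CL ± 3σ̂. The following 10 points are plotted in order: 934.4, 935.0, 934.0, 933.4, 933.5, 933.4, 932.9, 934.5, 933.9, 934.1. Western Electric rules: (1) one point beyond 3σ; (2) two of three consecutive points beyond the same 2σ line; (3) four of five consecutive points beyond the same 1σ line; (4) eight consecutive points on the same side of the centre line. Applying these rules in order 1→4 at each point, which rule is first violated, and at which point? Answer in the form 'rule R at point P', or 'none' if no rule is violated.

Zone of each point (C = within 1σ̂, B = 1σ̂–2σ̂, A = 2σ̂–3σ̂, * = beyond 3σ̂; sign = side of CL): 1:+C, 2:+B, 3:-C, 4:-B, 5:-B, 6:-B, 7:-A, 8:+C, 9:-C, 10:-C
Rule 3 (four of five consecutive points beyond the same 1σ limit) is satisfied at point 7.

rule 3 at point 7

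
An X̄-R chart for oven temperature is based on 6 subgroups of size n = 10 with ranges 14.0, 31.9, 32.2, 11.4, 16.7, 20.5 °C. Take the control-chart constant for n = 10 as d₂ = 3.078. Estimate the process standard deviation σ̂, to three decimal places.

6.861

R̄ = (14.0 + 31.9 + 32.2 + 11.4 + 16.7 + 20.5) / 6 = 21.1167
σ̂ = R̄ / d₂ = 21.1167 / 3.078 = 6.8605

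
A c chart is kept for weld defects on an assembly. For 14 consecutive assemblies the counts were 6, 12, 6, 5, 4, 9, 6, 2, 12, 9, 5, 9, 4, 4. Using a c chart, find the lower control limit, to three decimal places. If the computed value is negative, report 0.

0.000

c̄ = (6 + 12 + 6 + 5 + 4 + 9 + 6 + 2 + 12 + 9 + 5 + 9 + 4 + 4) / 14 = 93 / 14 = 6.6429
LCL = c̄ − 3√c̄ = 6.6429 − 3 × 2.5774 = -1.0893 → 0 (cannot be negative)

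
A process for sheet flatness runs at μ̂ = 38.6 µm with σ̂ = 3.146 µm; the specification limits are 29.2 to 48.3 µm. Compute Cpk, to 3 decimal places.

0.996

Cpu = (USL − μ̂) / (3σ̂) = (48.3 − 38.6) / (3 × 3.146) = 1.0278; Cpl = (μ̂ − LSL) / (3σ̂) = (38.6 − 29.2) / (3 × 3.146) = 0.9960; Cpk = min(Cpu, Cpl) = 0.9960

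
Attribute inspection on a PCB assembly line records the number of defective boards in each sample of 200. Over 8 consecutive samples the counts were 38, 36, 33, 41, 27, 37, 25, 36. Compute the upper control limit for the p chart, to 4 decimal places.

p̄ = Σdᵢ / (k·n) = 273 / (8 × 200) = 0.17062
UCL = p̄ + 3·√(p̄(1−p̄)/n) = 0.17062 + 3 × √(0.17062×0.82937/200) = 0.17062 + 3 × 0.02660 = 0.25043

0.2504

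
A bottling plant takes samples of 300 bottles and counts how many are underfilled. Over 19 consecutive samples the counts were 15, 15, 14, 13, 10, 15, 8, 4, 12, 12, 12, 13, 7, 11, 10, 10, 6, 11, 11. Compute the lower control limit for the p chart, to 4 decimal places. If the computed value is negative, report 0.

p̄ = Σdᵢ / (k·n) = 209 / (19 × 300) = 0.03667
LCL = p̄ − 3·√(p̄(1−p̄)/n) = 0.03667 − 3 × 0.01085 = 0.00411

0.0041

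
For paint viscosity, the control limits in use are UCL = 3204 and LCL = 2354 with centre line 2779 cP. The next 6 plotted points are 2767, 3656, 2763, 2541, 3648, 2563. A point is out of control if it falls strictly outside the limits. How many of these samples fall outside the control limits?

Compare each point to [2354, 3204]: sample 2 = 3656 > UCL; sample 5 = 3648 > UCL.

2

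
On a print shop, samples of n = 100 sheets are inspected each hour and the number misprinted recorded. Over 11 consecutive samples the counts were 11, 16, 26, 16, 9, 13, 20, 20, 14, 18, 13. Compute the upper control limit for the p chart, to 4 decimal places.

0.2700

p̄ = Σdᵢ / (k·n) = 176 / (11 × 100) = 0.16000
UCL = p̄ + 3·√(p̄(1−p̄)/n) = 0.16000 + 3 × √(0.16000×0.84000/100) = 0.16000 + 3 × 0.03666 = 0.26998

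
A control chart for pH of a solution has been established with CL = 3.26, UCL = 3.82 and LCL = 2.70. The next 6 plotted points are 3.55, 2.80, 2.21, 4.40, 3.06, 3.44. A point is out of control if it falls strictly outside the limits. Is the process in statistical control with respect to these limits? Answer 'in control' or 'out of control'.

out of control

Compare each point to [2.70, 3.82]: sample 3 = 2.21 < LCL; sample 4 = 4.40 > UCL.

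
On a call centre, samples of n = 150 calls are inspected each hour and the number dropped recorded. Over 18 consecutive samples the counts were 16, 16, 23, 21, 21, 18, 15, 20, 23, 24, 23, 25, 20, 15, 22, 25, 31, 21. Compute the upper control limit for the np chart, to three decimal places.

33.819

p̄ = Σdᵢ / (k·n) = 379 / (18 × 150) = 0.14037
UCL = np̄ + 3·√(np̄(1−p̄)) = 21.0556 + 3 × √(21.0556×0.85963) = 21.0556 + 3 × 4.2544 = 33.8188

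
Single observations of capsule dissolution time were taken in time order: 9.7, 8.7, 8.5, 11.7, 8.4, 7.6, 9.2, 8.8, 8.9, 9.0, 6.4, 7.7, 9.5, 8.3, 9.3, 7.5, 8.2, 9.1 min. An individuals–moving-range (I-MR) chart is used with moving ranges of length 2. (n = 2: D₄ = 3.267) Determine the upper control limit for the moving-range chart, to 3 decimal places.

Moving ranges: 1.0, 0.2, 3.2, 3.3, 0.8, 1.6, 0.4, 0.1, 0.1, 2.6, 1.3, 1.8, 1.2, 1.0, 1.8, 0.7, 0.9; M̄R̄ = 22.0000 / 17 = 1.2941
UCL_MR = D₄·M̄R̄ = 3.267 × 1.2941 = 4.2279

4.228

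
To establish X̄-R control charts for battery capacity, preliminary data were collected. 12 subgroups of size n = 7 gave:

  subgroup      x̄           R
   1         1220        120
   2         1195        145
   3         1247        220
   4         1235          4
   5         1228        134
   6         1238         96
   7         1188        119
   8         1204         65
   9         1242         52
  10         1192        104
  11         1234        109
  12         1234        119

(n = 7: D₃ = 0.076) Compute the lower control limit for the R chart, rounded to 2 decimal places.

R̄ = (120 + 145 + 220 + 4 + 134 + 96 + 119 + 65 + 52 + 104 + 109 + 119) / 12 = 1287.0000 / 12 = 107.2500
LCL_R = D₃·R̄ = 0.076 × 107.2500 = 8.1510

8.15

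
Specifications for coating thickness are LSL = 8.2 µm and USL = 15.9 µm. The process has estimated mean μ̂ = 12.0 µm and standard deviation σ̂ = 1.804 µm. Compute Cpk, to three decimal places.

0.702

Cpu = (USL − μ̂) / (3σ̂) = (15.9 − 12.0) / (3 × 1.804) = 0.7206; Cpl = (μ̂ − LSL) / (3σ̂) = (12.0 − 8.2) / (3 × 1.804) = 0.7021; Cpk = min(Cpu, Cpl) = 0.7021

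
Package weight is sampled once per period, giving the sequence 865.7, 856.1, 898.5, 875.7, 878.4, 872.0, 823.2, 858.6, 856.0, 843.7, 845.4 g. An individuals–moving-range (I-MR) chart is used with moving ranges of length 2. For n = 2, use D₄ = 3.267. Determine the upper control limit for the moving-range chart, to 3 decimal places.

Moving ranges: 9.6, 42.4, 22.8, 2.7, 6.4, 48.8, 35.4, 2.6, 12.3, 1.7; M̄R̄ = 184.7000 / 10 = 18.4700
UCL_MR = D₄·M̄R̄ = 3.267 × 18.4700 = 60.3415

60.341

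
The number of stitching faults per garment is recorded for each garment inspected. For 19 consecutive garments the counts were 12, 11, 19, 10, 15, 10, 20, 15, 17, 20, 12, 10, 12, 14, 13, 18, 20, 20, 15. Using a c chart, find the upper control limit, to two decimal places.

26.47

c̄ = (12 + 11 + 19 + 10 + 15 + 10 + 20 + 15 + 17 + 20 + 12 + 10 + 12 + 14 + 13 + 18 + 20 + 20 + 15) / 19 = 283 / 19 = 14.8947
UCL = c̄ + 3√c̄ = 14.8947 + 3 × √14.8947 = 14.8947 + 3 × 3.8594 = 26.4728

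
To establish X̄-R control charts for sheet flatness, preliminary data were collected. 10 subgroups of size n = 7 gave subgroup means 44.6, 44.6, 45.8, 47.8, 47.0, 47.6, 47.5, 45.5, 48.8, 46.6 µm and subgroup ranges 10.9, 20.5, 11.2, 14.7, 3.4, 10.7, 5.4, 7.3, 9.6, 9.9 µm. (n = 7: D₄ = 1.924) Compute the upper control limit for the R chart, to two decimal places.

R̄ = (10.9 + 20.5 + 11.2 + 14.7 + 3.4 + 10.7 + 5.4 + 7.3 + 9.6 + 9.9) / 10 = 103.6000 / 10 = 10.3600
UCL_R = D₄·R̄ = 1.924 × 10.3600 = 19.9326

19.93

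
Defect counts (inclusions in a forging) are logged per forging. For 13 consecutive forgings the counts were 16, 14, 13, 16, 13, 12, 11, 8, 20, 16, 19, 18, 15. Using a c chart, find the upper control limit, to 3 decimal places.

26.191

c̄ = (16 + 14 + 13 + 16 + 13 + 12 + 11 + 8 + 20 + 16 + 19 + 18 + 15) / 13 = 191 / 13 = 14.6923
UCL = c̄ + 3√c̄ = 14.6923 + 3 × √14.6923 = 14.6923 + 3 × 3.8331 = 26.1915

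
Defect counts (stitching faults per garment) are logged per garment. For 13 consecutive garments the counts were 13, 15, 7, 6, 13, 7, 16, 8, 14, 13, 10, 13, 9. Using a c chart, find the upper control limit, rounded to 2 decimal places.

c̄ = (13 + 15 + 7 + 6 + 13 + 7 + 16 + 8 + 14 + 13 + 10 + 13 + 9) / 13 = 144 / 13 = 11.0769
UCL = c̄ + 3√c̄ = 11.0769 + 3 × √11.0769 = 11.0769 + 3 × 3.3282 = 21.0615

21.06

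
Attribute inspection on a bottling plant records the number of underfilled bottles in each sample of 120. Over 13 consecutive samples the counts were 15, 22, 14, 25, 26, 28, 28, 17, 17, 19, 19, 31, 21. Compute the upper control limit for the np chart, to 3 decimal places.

34.339

p̄ = Σdᵢ / (k·n) = 282 / (13 × 120) = 0.18077
UCL = np̄ + 3·√(np̄(1−p̄)) = 21.6923 + 3 × √(21.6923×0.81923) = 21.6923 + 3 × 4.2156 = 34.3390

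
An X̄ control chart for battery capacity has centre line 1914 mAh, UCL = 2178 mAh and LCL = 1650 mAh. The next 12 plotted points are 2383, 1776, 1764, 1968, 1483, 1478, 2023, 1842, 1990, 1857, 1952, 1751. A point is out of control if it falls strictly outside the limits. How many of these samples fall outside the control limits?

Compare each point to [1650, 2178]: sample 1 = 2383 > UCL; sample 5 = 1483 < LCL; sample 6 = 1478 < LCL.

3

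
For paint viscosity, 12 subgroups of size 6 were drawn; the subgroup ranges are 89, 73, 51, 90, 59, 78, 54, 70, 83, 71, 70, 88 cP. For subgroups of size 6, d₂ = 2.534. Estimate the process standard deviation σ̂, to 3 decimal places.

28.808

R̄ = (89 + 73 + 51 + 90 + 59 + 78 + 54 + 70 + 83 + 71 + 70 + 88) / 12 = 73.0000
σ̂ = R̄ / d₂ = 73.0000 / 2.534 = 28.8082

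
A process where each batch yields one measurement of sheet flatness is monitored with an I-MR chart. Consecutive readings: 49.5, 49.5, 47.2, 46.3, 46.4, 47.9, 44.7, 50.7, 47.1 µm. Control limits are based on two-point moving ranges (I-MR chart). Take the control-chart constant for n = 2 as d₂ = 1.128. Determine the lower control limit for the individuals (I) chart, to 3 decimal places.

X̄ = (49.5 + 49.5 + 47.2 + 46.3 + 46.4 + 47.9 + 44.7 + 50.7 + 47.1) / 9 = 47.7000
Moving ranges: 0.0, 2.3, 0.9, 0.1, 1.5, 3.2, 6.0, 3.6; M̄R̄ = 17.6000 / 8 = 2.2000
LCL = X̄ − 3·M̄R̄/d₂ = 47.7000 − 3 × 2.2000 / 1.128 = 41.8489

41.849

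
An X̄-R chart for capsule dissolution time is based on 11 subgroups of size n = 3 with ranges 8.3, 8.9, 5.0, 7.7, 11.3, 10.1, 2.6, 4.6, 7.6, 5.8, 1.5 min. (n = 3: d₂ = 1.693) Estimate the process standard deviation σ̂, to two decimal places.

R̄ = (8.3 + 8.9 + 5.0 + 7.7 + 11.3 + 10.1 + 2.6 + 4.6 + 7.6 + 5.8 + 1.5) / 11 = 6.6727
σ̂ = R̄ / d₂ = 6.6727 / 1.693 = 3.9414

3.94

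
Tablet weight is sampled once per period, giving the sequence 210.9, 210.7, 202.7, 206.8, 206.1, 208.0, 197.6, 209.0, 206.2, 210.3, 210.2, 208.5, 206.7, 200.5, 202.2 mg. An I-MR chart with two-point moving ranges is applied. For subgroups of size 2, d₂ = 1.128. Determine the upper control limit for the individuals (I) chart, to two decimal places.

216.89

X̄ = (210.9 + 210.7 + 202.7 + 206.8 + 206.1 + 208.0 + 197.6 + 209.0 + 206.2 + 210.3 + 210.2 + 208.5 + 206.7 + 200.5 + 202.2) / 15 = 206.4267
Moving ranges: 0.2, 8.0, 4.1, 0.7, 1.9, 10.4, 11.4, 2.8, 4.1, 0.1, 1.7, 1.8, 6.2, 1.7; M̄R̄ = 55.1000 / 14 = 3.9357
UCL = X̄ + 3·M̄R̄/d₂ = 206.4267 + 3 × 3.9357 / 1.128 = 216.8940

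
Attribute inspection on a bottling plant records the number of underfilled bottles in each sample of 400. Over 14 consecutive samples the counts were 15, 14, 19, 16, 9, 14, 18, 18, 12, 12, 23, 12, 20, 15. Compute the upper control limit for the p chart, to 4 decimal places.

0.0677

p̄ = Σdᵢ / (k·n) = 217 / (14 × 400) = 0.03875
UCL = p̄ + 3·√(p̄(1−p̄)/n) = 0.03875 + 3 × √(0.03875×0.96125/400) = 0.03875 + 3 × 0.00965 = 0.06770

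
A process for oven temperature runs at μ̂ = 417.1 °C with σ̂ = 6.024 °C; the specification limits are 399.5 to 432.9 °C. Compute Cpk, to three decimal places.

0.874

Cpu = (USL − μ̂) / (3σ̂) = (432.9 − 417.1) / (3 × 6.024) = 0.8743; Cpl = (μ̂ − LSL) / (3σ̂) = (417.1 − 399.5) / (3 × 6.024) = 0.9739; Cpk = min(Cpu, Cpl) = 0.8743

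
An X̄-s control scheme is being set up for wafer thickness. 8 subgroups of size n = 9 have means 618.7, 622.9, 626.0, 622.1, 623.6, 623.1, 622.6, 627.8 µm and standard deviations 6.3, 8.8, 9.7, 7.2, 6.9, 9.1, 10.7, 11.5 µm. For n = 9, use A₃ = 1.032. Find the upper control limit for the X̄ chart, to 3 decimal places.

632.406

X̄̄ = (618.7 + 622.9 + 626.0 + 622.1 + 623.6 + 623.1 + 622.6 + 627.8) / 8 = 623.3500
s̄ = (6.3 + 8.8 + 9.7 + 7.2 + 6.9 + 9.1 + 10.7 + 11.5) / 8 = 8.7750
UCL = X̄̄ + A₃·s̄ = 623.3500 + 1.032 × 8.7750 = 632.4058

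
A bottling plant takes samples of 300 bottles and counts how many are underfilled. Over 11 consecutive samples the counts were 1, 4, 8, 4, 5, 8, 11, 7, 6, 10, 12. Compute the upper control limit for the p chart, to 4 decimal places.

p̄ = Σdᵢ / (k·n) = 76 / (11 × 300) = 0.02303
UCL = p̄ + 3·√(p̄(1−p̄)/n) = 0.02303 + 3 × √(0.02303×0.97697/300) = 0.02303 + 3 × 0.00866 = 0.04901

0.0490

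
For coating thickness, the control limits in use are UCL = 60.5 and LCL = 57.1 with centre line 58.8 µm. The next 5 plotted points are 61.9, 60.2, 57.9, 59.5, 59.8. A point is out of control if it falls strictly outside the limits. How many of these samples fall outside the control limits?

1

Compare each point to [57.1, 60.5]: sample 1 = 61.9 > UCL.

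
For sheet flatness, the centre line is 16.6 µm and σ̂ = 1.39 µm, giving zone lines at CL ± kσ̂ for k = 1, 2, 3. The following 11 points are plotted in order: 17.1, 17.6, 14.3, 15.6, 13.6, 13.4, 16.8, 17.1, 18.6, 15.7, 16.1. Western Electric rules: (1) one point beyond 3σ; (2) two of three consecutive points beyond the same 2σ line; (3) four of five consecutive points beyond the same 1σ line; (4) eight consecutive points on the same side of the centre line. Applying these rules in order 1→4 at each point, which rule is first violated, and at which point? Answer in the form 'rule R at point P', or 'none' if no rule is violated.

Zone of each point (C = within 1σ̂, B = 1σ̂–2σ̂, A = 2σ̂–3σ̂, * = beyond 3σ̂; sign = side of CL): 1:+C, 2:+C, 3:-B, 4:-C, 5:-A, 6:-A, 7:+C, 8:+C, 9:+B, 10:-C, 11:-C
Rule 2 (two of three consecutive points beyond the same 2σ limit) is satisfied at point 6.

rule 2 at point 6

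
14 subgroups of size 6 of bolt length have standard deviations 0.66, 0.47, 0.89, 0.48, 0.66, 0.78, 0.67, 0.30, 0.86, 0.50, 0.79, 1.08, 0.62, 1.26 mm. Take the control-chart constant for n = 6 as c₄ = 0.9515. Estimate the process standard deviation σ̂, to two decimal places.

0.75

s̄ = (0.66 + 0.47 + 0.89 + 0.48 + 0.66 + 0.78 + 0.67 + 0.30 + 0.86 + 0.50 + 0.79 + 1.08 + 0.62 + 1.26) / 14 = 0.7157
σ̂ = s̄ / c₄ = 0.7157 / 0.9515 = 0.7522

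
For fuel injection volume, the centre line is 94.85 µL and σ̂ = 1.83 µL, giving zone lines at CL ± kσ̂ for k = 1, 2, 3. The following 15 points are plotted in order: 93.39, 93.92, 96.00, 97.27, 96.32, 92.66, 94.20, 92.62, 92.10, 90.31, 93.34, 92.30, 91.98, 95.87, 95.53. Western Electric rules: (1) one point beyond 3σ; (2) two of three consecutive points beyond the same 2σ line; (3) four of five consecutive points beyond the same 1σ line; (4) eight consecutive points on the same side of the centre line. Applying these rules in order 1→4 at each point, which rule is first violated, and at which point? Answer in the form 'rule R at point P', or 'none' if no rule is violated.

rule 3 at point 10

Zone of each point (C = within 1σ̂, B = 1σ̂–2σ̂, A = 2σ̂–3σ̂, * = beyond 3σ̂; sign = side of CL): 1:-C, 2:-C, 3:+C, 4:+B, 5:+C, 6:-B, 7:-C, 8:-B, 9:-B, 10:-A, 11:-C, 12:-B, 13:-B, 14:+C, 15:+C
Rule 3 (four of five consecutive points beyond the same 1σ limit) is satisfied at point 10.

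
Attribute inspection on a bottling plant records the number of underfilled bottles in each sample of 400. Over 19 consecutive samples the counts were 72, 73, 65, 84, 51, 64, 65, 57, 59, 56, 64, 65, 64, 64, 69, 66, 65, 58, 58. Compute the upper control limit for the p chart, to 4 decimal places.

0.2154

p̄ = Σdᵢ / (k·n) = 1219 / (19 × 400) = 0.16039
UCL = p̄ + 3·√(p̄(1−p̄)/n) = 0.16039 + 3 × √(0.16039×0.83961/400) = 0.16039 + 3 × 0.01835 = 0.21544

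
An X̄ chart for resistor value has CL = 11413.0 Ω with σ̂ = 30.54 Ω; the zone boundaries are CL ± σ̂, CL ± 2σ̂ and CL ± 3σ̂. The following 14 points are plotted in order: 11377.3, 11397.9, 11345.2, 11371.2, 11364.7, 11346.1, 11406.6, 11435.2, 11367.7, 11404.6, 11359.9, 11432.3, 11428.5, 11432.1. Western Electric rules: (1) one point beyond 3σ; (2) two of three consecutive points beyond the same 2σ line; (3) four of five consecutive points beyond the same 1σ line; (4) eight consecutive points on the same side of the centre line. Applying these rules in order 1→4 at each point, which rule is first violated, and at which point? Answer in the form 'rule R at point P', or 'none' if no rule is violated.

rule 3 at point 5

Zone of each point (C = within 1σ̂, B = 1σ̂–2σ̂, A = 2σ̂–3σ̂, * = beyond 3σ̂; sign = side of CL): 1:-B, 2:-C, 3:-A, 4:-B, 5:-B, 6:-A, 7:-C, 8:+C, 9:-B, 10:-C, 11:-B, 12:+C, 13:+C, 14:+C
Rule 3 (four of five consecutive points beyond the same 1σ limit) is satisfied at point 5.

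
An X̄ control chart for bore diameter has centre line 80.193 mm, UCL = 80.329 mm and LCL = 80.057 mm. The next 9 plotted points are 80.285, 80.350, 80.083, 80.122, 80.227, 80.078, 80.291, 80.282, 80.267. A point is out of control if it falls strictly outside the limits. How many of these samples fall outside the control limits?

1

Compare each point to [80.057, 80.329]: sample 2 = 80.350 > UCL.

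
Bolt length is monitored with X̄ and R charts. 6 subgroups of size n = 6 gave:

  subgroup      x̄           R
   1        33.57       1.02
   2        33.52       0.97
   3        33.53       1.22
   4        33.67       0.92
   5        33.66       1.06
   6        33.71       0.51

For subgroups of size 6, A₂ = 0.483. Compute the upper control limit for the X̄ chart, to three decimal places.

34.069

X̄̄ = (33.57 + 33.52 + 33.53 + 33.67 + 33.66 + 33.71) / 6 = 201.6600 / 6 = 33.6100
R̄ = (1.02 + 0.97 + 1.22 + 0.92 + 1.06 + 0.51) / 6 = 5.7000 / 6 = 0.9500
UCL = X̄̄ + A₂·R̄ = 33.6100 + 0.483 × 0.9500 = 34.0688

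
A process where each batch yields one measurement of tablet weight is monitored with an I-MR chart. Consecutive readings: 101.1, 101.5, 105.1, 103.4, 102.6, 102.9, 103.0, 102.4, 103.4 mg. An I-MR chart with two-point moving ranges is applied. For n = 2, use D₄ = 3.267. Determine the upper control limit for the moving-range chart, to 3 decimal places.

Moving ranges: 0.4, 3.6, 1.7, 0.8, 0.3, 0.1, 0.6, 1.0; M̄R̄ = 8.5000 / 8 = 1.0625
UCL_MR = D₄·M̄R̄ = 3.267 × 1.0625 = 3.4712

3.471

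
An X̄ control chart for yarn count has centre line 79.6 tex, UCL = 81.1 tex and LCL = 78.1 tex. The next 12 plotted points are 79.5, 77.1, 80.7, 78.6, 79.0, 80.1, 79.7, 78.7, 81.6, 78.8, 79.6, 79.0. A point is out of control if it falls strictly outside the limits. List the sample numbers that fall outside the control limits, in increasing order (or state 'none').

Compare each point to [78.1, 81.1]: sample 2 = 77.1 < LCL; sample 9 = 81.6 > UCL.

2, 9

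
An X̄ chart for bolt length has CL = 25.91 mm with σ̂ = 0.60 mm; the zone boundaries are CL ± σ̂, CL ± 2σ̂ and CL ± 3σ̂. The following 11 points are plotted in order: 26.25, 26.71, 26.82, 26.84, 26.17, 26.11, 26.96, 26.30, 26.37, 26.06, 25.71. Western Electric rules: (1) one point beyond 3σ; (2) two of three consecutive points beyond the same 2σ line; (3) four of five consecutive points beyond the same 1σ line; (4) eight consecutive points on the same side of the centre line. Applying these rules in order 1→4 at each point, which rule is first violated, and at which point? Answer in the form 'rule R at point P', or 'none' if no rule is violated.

rule 4 at point 8

Zone of each point (C = within 1σ̂, B = 1σ̂–2σ̂, A = 2σ̂–3σ̂, * = beyond 3σ̂; sign = side of CL): 1:+C, 2:+B, 3:+B, 4:+B, 5:+C, 6:+C, 7:+B, 8:+C, 9:+C, 10:+C, 11:-C
Rule 4 (eight consecutive points on the same side of the centre line) is satisfied at point 8.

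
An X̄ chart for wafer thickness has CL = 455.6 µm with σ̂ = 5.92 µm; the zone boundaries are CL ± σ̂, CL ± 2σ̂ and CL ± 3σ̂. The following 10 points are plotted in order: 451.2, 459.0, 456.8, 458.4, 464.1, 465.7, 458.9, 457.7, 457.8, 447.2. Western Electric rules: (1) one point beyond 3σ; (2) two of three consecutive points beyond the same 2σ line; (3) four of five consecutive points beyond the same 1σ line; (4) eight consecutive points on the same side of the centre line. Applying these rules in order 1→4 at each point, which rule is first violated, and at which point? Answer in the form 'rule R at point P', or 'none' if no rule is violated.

Zone of each point (C = within 1σ̂, B = 1σ̂–2σ̂, A = 2σ̂–3σ̂, * = beyond 3σ̂; sign = side of CL): 1:-C, 2:+C, 3:+C, 4:+C, 5:+B, 6:+B, 7:+C, 8:+C, 9:+C, 10:-B
Rule 4 (eight consecutive points on the same side of the centre line) is satisfied at point 9.

rule 4 at point 9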